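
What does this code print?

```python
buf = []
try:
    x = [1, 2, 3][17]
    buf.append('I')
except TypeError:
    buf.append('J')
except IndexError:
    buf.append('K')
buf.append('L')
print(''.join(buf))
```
KL

IndexError is caught by its specific handler, not TypeError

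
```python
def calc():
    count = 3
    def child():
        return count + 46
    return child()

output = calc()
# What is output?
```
49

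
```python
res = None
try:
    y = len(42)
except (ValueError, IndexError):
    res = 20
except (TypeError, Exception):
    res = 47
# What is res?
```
47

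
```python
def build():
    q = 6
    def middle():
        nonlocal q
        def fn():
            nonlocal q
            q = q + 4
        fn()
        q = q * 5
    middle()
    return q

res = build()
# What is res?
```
50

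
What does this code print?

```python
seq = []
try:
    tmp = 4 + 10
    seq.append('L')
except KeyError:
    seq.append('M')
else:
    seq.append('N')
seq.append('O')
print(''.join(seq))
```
LNO

else block runs when no exception occurs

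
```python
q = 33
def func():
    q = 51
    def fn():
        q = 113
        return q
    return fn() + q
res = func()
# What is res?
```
164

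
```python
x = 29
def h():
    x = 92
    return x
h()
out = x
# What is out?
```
29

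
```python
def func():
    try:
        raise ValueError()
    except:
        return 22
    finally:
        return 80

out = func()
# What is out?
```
80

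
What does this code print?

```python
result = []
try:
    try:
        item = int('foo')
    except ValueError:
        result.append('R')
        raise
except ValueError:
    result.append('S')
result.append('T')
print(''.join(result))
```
RST

raise without argument re-raises current exception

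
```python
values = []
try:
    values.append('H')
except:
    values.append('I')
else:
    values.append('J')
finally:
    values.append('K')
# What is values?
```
['H', 'J', 'K']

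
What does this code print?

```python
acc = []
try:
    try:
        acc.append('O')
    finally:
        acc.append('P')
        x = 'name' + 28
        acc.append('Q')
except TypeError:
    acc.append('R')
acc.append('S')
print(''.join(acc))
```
OPRS

Exception in inner finally caught by outer except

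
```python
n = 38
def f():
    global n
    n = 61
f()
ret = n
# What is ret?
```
61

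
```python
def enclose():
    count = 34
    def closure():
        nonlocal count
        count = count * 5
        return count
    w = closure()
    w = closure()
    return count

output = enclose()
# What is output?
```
850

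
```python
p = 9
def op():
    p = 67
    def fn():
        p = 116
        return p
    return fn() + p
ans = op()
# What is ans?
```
183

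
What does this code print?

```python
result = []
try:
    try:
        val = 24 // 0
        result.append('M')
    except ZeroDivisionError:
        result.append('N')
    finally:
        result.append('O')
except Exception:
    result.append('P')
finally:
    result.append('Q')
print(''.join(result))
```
NOQ

Both finally blocks run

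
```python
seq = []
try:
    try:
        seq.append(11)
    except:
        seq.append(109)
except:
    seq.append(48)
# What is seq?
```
[11]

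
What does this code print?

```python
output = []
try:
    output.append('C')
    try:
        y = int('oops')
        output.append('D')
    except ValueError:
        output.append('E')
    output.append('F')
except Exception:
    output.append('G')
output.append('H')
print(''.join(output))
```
CEFH

Inner exception caught by inner handler, outer continues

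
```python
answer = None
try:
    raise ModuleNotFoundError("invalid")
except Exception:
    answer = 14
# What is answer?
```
14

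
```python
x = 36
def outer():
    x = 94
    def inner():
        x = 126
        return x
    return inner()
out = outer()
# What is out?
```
126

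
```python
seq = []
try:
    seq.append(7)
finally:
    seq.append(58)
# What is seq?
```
[7, 58]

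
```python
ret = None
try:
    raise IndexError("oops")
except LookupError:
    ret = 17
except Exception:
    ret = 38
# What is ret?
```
17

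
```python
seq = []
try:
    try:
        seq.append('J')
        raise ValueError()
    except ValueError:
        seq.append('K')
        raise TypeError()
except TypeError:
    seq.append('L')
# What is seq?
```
['J', 'K', 'L']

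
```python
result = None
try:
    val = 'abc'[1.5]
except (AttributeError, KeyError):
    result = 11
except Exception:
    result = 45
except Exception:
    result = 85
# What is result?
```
45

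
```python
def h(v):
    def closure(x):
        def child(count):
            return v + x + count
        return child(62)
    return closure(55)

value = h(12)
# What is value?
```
129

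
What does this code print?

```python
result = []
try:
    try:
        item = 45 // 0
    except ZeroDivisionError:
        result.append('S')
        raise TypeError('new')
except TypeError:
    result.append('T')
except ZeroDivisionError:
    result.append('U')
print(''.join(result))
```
ST

New TypeError raised, caught by outer TypeError handler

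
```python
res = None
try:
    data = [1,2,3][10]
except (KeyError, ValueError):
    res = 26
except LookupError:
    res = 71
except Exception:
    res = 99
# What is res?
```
71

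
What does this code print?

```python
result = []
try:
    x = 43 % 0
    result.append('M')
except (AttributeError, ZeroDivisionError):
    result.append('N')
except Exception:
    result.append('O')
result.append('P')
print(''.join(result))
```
NP

ZeroDivisionError matches tuple containing it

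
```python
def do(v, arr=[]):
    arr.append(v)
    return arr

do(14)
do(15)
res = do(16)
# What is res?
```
[14, 15, 16]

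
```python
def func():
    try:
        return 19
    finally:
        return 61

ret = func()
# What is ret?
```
61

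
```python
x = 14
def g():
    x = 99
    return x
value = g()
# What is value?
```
99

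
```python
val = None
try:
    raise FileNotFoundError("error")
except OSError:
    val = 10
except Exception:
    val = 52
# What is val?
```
10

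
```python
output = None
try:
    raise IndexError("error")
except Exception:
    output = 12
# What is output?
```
12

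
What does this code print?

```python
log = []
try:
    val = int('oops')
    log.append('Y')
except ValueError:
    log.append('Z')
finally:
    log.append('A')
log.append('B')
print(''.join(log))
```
ZAB

finally always runs, even after exception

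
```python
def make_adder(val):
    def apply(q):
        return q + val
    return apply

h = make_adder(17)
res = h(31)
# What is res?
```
48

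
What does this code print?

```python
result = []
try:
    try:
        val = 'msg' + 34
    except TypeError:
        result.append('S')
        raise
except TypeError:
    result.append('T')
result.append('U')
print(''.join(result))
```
STU

raise without argument re-raises current exception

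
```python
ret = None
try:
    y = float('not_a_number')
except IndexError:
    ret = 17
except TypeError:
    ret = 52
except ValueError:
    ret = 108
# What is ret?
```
108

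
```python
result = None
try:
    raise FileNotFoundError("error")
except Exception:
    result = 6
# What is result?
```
6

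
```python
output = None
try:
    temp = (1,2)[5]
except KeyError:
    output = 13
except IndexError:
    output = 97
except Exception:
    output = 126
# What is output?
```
97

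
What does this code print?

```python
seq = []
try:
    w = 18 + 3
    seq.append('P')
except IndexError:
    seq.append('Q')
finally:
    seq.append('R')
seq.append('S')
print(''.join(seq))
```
PRS

finally runs after normal execution too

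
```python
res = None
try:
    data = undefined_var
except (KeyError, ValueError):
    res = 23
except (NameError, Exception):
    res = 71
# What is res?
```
71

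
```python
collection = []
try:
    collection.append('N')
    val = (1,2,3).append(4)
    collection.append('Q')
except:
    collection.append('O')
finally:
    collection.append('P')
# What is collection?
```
['N', 'O', 'P']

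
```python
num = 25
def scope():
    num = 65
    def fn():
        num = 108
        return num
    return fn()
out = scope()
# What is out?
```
108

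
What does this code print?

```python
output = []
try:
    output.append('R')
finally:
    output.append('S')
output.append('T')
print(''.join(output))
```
RST

try/finally without except, no exception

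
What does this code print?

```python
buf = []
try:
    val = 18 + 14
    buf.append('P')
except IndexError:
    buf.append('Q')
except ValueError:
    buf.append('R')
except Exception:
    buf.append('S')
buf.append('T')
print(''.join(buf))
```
PT

No exception, try block completes normally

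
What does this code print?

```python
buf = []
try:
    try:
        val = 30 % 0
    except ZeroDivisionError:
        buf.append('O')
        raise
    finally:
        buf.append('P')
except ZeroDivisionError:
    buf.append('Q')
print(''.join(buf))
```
OPQ

finally runs before re-raised exception propagates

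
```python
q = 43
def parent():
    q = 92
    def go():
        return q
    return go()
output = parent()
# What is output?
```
92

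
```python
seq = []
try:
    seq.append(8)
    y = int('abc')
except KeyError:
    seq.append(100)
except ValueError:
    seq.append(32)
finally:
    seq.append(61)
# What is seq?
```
[8, 32, 61]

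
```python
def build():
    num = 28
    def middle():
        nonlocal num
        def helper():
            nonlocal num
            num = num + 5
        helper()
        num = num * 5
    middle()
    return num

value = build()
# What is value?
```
165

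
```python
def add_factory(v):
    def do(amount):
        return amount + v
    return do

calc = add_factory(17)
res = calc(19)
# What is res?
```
36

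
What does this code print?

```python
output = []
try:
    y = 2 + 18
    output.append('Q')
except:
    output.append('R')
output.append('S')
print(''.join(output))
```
QS

No exception, try block completes normally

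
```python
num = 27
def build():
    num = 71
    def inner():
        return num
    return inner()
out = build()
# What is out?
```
71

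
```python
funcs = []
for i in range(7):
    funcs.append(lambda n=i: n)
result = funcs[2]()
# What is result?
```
2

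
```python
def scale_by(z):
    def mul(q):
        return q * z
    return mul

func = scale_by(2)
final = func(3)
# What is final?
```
6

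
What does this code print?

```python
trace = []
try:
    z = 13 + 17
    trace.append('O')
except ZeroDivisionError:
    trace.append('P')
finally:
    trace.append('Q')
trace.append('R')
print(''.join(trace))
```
OQR

finally runs after normal execution too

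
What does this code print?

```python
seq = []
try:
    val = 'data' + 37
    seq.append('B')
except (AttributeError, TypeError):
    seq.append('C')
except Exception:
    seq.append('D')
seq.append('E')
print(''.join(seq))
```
CE

TypeError matches tuple containing it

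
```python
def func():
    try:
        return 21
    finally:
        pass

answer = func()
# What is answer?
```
21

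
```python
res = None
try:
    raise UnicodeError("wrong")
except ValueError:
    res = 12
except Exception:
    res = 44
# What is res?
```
12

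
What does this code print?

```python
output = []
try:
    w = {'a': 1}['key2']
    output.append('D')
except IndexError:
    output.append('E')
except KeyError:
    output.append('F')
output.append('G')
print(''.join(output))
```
FG

KeyError is caught by its specific handler, not IndexError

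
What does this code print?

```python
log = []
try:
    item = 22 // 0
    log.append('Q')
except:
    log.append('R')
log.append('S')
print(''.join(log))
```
RS

Exception raised in try, caught by bare except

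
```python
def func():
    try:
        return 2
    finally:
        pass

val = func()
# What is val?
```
2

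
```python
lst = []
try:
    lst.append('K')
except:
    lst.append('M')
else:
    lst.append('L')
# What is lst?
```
['K', 'L']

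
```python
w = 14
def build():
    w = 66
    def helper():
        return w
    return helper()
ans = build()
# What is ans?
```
66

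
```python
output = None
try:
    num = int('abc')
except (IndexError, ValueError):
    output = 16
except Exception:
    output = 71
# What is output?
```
16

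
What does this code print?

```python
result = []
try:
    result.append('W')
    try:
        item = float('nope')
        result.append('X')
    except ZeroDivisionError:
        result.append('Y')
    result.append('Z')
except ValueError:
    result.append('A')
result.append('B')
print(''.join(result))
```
WAB

Inner handler doesn't match, propagates to outer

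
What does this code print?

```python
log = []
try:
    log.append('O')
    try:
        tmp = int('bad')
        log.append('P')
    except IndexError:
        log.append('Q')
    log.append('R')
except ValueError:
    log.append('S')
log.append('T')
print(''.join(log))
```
OST

Inner handler doesn't match, propagates to outer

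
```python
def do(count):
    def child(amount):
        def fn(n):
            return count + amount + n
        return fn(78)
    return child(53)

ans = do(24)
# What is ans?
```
155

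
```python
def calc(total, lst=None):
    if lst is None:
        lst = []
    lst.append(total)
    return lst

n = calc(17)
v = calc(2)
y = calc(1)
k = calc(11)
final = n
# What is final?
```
[17]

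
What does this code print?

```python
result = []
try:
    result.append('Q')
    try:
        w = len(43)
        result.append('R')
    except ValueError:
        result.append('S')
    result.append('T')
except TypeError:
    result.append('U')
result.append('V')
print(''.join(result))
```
QUV

Inner handler doesn't match, propagates to outer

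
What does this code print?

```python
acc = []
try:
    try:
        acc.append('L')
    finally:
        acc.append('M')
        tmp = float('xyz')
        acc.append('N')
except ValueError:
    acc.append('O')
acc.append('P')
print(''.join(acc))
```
LMOP

Exception in inner finally caught by outer except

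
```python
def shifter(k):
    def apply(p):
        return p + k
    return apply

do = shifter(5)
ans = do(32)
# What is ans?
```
37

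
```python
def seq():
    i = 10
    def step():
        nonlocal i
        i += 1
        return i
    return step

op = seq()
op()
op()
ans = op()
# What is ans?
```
13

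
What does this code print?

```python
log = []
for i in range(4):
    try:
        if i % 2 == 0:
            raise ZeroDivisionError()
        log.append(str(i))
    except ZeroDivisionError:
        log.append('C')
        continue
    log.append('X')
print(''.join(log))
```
C1XC3X

continue in except skips rest of loop body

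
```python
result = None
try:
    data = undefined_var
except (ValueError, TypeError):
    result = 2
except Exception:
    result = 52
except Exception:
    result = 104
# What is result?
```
52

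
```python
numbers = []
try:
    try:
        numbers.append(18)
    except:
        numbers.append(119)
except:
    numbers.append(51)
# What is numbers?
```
[18]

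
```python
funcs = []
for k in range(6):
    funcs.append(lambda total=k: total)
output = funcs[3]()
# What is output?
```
3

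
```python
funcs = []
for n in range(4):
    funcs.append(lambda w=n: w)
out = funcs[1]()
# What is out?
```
1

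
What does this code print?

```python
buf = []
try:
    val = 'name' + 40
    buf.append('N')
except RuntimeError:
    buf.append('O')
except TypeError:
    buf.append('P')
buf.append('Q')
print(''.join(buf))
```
PQ

TypeError is caught by its specific handler, not RuntimeError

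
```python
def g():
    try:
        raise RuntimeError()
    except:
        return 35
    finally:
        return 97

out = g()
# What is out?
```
97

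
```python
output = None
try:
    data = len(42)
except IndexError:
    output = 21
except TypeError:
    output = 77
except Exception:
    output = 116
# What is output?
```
77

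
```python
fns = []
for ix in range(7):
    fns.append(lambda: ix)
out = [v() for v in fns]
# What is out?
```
[6, 6, 6, 6, 6, 6, 6]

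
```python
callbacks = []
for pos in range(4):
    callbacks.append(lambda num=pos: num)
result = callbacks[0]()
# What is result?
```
0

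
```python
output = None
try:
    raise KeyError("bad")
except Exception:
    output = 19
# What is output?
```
19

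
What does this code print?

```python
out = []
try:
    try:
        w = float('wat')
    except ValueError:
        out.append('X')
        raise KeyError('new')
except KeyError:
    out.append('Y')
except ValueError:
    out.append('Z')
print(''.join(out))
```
XY

New KeyError raised, caught by outer KeyError handler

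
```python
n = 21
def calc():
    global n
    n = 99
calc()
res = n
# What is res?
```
99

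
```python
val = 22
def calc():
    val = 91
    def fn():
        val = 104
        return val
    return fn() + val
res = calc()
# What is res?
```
195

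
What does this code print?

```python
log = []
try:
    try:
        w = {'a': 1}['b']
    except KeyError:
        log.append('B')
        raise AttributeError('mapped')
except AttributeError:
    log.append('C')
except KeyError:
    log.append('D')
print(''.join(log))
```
BC

New AttributeError raised, caught by outer AttributeError handler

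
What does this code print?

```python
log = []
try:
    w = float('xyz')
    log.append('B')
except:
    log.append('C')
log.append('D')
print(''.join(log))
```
CD

Exception raised in try, caught by bare except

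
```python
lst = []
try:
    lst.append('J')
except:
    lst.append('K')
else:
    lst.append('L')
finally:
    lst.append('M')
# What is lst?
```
['J', 'L', 'M']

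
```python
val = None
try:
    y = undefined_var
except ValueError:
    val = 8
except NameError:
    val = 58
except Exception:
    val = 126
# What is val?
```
58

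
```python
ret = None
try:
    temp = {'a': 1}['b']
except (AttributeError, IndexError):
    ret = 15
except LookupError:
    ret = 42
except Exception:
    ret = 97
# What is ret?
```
42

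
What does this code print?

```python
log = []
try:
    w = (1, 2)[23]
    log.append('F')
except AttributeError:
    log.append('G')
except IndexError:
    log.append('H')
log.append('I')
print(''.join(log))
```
HI

IndexError is caught by its specific handler, not AttributeError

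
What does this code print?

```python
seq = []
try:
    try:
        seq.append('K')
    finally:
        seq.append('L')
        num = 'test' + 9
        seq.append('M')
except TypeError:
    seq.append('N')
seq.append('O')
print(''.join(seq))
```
KLNO

Exception in inner finally caught by outer except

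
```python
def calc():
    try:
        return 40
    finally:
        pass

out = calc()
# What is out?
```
40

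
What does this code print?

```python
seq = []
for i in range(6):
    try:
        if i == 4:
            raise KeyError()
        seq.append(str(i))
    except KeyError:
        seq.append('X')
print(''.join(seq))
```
0123X5

Exception on i=4 caught, loop continues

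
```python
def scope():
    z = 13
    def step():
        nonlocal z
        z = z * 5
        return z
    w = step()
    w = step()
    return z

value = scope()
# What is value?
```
325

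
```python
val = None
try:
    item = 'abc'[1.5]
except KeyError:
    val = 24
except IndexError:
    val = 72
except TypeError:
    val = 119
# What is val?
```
119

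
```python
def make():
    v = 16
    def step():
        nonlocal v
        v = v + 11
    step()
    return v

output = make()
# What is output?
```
27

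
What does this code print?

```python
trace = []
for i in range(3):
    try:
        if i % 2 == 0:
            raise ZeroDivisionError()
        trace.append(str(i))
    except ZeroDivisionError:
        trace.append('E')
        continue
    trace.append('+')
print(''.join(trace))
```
E1+E

continue in except skips rest of loop body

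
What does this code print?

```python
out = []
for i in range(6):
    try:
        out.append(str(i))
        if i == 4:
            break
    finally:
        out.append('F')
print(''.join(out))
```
0F1F2F3F4F

finally runs even when breaking out of loop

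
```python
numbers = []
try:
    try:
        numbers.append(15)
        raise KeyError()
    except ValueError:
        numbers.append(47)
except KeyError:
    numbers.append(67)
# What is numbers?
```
[15, 67]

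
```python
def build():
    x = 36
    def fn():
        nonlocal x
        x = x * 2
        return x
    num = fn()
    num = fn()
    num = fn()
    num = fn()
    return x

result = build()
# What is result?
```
576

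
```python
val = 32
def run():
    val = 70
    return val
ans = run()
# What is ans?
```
70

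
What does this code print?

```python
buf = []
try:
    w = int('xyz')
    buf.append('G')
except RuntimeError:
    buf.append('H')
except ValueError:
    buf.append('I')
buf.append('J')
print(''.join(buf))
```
IJ

ValueError is caught by its specific handler, not RuntimeError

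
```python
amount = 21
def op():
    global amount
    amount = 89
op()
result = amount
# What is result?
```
89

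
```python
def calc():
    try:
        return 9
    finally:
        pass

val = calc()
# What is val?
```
9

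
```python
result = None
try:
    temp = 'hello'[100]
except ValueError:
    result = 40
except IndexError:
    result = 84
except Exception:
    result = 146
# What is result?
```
84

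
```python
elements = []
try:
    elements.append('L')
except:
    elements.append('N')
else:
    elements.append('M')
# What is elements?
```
['L', 'M']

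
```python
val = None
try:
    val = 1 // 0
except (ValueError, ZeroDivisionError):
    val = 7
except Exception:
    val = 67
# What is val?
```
7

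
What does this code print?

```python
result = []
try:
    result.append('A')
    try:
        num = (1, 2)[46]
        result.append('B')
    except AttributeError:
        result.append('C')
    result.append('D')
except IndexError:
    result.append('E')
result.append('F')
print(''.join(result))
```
AEF

Inner handler doesn't match, propagates to outer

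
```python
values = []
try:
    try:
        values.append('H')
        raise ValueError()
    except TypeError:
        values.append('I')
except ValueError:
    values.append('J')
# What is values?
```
['H', 'J']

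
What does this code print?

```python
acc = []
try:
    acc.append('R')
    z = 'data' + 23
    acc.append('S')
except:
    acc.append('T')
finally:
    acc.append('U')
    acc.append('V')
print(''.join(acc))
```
RTUV

Code before exception runs, then except, then all of finally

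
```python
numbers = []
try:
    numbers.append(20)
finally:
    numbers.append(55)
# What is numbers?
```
[20, 55]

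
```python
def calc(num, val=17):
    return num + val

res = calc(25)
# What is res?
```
42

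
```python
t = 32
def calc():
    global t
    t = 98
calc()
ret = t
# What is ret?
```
98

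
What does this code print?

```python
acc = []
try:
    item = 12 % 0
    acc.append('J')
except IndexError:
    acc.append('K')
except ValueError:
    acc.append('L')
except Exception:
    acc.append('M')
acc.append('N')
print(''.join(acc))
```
MN

ZeroDivisionError not specifically caught, falls to Exception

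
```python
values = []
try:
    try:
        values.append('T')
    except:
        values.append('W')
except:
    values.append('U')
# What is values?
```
['T']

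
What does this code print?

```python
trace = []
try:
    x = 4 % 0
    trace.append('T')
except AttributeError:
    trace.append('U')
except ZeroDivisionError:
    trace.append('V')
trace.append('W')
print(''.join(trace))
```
VW

ZeroDivisionError is caught by its specific handler, not AttributeError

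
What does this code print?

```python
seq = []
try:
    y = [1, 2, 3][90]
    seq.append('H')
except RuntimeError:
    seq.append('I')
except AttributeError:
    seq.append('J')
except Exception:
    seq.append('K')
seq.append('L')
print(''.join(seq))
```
KL

IndexError not specifically caught, falls to Exception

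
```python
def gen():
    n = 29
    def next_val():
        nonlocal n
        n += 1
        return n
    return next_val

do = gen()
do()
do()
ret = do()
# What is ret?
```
32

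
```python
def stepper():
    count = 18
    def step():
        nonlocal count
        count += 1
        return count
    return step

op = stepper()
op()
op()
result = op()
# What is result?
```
21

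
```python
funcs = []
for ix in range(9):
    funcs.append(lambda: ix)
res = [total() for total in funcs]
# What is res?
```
[8, 8, 8, 8, 8, 8, 8, 8, 8]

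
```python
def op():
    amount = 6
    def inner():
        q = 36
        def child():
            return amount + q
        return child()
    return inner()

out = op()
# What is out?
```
42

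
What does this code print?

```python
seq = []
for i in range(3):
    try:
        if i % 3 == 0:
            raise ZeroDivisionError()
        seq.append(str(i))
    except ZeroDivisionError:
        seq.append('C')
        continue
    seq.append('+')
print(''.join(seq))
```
C1+2+

continue in except skips rest of loop body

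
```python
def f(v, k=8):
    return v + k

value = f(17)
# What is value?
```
25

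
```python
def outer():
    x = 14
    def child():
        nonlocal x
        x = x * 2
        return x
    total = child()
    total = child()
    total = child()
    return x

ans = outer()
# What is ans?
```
112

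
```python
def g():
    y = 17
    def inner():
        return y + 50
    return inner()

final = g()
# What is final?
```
67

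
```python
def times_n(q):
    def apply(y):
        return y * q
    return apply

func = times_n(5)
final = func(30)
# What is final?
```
150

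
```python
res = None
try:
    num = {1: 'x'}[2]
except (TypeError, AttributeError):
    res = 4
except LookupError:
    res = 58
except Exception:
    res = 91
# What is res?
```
58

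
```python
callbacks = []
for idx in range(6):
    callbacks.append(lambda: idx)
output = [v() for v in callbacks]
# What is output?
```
[5, 5, 5, 5, 5, 5]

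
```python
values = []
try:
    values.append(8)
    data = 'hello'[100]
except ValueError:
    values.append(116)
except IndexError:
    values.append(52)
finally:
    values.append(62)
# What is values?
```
[8, 52, 62]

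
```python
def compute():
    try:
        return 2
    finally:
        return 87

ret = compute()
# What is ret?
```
87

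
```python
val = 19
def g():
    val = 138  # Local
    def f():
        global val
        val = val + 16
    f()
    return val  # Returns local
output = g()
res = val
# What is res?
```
35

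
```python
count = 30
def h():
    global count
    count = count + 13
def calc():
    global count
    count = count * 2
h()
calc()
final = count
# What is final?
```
86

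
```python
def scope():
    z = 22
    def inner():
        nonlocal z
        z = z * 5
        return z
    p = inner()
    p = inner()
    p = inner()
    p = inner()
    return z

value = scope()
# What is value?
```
13750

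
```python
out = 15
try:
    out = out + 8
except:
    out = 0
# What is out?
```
23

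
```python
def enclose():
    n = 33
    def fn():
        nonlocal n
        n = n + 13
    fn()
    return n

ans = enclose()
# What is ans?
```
46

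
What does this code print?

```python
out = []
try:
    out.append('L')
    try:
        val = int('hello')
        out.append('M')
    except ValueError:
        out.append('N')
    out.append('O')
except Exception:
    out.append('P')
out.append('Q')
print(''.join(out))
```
LNOQ

Inner exception caught by inner handler, outer continues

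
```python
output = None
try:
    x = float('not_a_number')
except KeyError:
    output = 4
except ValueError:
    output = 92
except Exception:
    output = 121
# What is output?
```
92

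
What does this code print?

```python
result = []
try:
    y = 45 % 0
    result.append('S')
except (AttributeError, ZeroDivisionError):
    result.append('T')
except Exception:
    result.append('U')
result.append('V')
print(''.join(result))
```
TV

ZeroDivisionError matches tuple containing it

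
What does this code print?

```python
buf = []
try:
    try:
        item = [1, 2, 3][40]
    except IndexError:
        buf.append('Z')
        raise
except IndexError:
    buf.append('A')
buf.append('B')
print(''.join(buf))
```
ZAB

raise without argument re-raises current exception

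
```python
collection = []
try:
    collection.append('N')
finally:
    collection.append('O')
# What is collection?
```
['N', 'O']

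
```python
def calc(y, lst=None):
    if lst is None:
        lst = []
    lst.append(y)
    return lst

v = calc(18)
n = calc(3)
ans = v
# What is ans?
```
[18]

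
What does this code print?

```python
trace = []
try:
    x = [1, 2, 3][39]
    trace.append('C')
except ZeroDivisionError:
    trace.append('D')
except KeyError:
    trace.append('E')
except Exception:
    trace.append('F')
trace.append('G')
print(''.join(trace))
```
FG

IndexError not specifically caught, falls to Exception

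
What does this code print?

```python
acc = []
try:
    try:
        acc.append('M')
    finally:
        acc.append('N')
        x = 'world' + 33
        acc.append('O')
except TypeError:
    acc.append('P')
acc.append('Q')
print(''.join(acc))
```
MNPQ

Exception in inner finally caught by outer except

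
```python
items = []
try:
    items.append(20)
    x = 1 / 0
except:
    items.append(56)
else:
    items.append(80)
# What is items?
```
[20, 56]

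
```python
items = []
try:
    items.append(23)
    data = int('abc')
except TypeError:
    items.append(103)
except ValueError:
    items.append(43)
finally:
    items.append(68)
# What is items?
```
[23, 43, 68]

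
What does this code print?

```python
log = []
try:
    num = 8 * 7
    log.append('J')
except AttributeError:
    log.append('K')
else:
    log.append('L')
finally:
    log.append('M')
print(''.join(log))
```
JLM

else runs before finally when no exception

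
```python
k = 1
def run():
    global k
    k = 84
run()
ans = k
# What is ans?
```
84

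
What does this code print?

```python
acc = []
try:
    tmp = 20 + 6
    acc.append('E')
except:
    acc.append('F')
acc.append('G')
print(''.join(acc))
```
EG

No exception, try block completes normally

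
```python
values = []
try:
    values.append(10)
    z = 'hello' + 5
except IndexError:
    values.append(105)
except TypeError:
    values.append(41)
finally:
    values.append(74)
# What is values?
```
[10, 41, 74]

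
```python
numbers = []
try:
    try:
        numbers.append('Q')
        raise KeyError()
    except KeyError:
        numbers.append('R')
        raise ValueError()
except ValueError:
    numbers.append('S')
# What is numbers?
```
['Q', 'R', 'S']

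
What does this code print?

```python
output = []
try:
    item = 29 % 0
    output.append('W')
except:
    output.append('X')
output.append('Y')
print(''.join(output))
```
XY

Exception raised in try, caught by bare except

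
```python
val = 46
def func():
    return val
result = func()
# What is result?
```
46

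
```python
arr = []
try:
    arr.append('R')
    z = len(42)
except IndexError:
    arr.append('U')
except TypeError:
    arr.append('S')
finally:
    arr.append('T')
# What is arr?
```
['R', 'S', 'T']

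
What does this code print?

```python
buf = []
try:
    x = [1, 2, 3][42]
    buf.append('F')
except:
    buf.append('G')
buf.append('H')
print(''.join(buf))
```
GH

Exception raised in try, caught by bare except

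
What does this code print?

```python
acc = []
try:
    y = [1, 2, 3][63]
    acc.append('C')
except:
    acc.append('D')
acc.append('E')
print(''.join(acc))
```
DE

Exception raised in try, caught by bare except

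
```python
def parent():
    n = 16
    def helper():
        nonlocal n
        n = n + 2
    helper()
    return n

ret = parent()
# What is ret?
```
18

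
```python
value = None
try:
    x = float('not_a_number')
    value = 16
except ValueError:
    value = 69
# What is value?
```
69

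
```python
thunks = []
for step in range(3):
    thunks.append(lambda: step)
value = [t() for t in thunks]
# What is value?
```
[2, 2, 2]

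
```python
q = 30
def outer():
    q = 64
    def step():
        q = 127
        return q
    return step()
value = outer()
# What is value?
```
127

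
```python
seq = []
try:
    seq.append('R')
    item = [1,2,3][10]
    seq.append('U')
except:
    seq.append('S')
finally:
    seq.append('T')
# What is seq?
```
['R', 'S', 'T']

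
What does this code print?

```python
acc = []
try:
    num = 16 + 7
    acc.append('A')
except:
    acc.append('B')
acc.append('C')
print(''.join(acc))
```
AC

No exception, try block completes normally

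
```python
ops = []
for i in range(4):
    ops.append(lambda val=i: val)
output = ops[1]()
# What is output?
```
1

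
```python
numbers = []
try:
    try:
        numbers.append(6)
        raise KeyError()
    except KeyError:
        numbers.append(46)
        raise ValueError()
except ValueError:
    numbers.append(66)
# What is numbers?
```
[6, 46, 66]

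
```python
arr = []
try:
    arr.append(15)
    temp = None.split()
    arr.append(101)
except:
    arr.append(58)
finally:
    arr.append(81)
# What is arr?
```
[15, 58, 81]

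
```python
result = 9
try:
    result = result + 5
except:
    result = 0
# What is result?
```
14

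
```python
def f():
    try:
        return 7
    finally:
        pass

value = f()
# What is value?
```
7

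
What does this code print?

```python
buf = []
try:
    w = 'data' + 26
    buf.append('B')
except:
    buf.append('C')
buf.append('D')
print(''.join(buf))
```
CD

Exception raised in try, caught by bare except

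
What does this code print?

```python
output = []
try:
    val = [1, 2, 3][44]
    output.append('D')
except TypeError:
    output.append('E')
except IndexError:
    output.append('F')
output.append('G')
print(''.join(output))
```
FG

IndexError is caught by its specific handler, not TypeError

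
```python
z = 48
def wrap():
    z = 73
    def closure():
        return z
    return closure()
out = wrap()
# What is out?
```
73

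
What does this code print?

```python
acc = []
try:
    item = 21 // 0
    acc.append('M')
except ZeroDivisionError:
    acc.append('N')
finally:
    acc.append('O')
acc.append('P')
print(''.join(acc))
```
NOP

finally always runs, even after exception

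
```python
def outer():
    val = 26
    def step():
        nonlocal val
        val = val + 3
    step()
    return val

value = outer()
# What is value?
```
29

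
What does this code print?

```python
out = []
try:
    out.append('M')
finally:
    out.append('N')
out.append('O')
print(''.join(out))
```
MNO

try/finally without except, no exception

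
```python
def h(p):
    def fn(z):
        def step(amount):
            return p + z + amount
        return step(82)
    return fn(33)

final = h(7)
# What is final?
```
122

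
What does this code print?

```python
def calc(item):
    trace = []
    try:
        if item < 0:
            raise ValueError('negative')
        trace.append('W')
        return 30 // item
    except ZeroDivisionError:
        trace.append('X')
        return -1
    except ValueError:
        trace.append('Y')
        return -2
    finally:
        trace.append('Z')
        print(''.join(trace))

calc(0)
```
WXZ

item=0 causes ZeroDivisionError, caught, finally prints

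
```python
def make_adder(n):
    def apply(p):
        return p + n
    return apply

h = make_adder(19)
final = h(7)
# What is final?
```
26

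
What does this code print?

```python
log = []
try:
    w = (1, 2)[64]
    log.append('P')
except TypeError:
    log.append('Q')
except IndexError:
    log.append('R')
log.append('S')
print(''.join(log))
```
RS

IndexError is caught by its specific handler, not TypeError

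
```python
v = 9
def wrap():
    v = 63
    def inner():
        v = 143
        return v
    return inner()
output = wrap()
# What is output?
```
143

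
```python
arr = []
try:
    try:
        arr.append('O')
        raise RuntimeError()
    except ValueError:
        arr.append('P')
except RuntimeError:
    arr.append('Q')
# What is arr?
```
['O', 'Q']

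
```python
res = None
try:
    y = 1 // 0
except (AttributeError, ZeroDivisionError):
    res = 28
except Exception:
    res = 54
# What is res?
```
28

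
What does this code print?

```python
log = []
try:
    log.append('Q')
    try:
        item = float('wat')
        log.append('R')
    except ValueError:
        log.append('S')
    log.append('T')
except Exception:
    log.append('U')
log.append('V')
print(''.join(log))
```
QSTV

Inner exception caught by inner handler, outer continues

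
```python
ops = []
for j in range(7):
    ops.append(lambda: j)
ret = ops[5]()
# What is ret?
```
6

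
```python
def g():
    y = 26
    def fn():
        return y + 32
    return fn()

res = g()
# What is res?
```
58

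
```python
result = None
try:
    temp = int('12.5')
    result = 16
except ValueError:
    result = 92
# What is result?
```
92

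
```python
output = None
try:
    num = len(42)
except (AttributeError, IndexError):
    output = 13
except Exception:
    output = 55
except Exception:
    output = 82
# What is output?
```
55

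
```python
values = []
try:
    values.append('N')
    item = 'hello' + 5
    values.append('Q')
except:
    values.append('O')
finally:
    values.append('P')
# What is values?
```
['N', 'O', 'P']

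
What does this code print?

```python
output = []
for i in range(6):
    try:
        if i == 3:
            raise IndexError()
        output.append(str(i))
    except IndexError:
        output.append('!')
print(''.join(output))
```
012!45

Exception on i=3 caught, loop continues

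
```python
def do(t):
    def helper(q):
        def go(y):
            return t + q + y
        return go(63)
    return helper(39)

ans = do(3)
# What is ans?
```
105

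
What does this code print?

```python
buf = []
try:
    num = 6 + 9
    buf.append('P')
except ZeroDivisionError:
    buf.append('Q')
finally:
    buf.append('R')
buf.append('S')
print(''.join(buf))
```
PRS

finally runs after normal execution too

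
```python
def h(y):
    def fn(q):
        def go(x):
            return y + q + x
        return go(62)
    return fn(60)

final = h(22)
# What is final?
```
144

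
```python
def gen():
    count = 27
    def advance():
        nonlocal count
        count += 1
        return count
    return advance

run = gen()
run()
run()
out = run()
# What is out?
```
30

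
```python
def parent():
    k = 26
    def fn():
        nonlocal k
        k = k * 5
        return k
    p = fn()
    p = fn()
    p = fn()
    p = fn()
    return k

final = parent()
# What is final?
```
16250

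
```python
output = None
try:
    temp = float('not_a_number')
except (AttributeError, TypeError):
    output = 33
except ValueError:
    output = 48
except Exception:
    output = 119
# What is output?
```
48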